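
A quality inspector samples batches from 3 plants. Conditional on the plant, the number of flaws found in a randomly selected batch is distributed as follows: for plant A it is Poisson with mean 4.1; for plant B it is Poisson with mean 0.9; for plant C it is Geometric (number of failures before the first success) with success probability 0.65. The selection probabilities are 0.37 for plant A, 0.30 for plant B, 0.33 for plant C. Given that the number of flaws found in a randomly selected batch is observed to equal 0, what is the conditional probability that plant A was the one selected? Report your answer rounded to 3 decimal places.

Likelihoods P(X=0 | ·): A: 0.0165727; B: 0.40657; C: 0.65.
Posterior ∝ prior × likelihood. Numerator for A: 0.37·0.0165727 = 0.00613189.
Normalizing constant: 0.37·0.0165727 + 0.3·0.40657 + 0.33·0.65 = 0.342603.
P(A | observation) = 0.00613189 / 0.342603 = 0.017898.

0.018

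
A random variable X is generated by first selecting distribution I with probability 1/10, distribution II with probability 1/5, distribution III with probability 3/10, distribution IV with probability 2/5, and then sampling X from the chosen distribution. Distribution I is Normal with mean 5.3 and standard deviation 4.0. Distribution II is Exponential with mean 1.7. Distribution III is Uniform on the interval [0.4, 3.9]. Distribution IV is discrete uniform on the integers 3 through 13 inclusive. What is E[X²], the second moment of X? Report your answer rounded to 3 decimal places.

36.858

For each component E[X²] = Var + (mean)², giving I: 44.09; II: 5.78; III: 5.64333; IV: 74.
Overall E[X²] = 0.1·44.09 + 0.2·5.78 + 0.3·5.64333 + 0.4·74 = 36.858.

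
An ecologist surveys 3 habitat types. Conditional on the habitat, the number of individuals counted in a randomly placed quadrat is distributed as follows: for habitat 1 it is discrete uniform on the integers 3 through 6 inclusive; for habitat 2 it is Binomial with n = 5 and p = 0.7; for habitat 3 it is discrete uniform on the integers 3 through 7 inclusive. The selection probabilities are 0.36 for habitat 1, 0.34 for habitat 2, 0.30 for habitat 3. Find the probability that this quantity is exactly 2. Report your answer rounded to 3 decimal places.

0.045

Conditional on each habitat, P(X = 2): 1: 0; 2: 0.1323; 3: 0.
By total probability, P(X = 2) = 0.36·0 + 0.34·0.1323 + 0.3·0 = 0.044982.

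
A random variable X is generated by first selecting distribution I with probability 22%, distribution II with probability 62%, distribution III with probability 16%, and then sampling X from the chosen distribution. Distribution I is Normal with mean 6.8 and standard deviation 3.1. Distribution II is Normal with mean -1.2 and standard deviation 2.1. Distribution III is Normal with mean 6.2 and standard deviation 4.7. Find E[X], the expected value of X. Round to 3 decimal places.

1.744

Component means — I: 6.8; II: -1.2; III: 6.2.
E[X] = 0.22·6.8 + 0.62·-1.2 + 0.16·6.2 = 1.744.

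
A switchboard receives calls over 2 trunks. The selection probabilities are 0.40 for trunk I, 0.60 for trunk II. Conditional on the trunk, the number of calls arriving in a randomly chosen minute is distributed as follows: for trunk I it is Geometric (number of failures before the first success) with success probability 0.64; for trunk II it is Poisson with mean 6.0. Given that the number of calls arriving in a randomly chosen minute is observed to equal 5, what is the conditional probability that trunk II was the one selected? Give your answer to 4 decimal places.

0.9842

Likelihoods P(X=5 | ·): I: 0.00386984; II: 0.160623.
Posterior ∝ prior × likelihood. Numerator for II: 0.6·0.160623 = 0.0963739.
Normalizing constant: 0.4·0.00386984 + 0.6·0.160623 = 0.0979218.
P(II | observation) = 0.0963739 / 0.0979218 = 0.984192.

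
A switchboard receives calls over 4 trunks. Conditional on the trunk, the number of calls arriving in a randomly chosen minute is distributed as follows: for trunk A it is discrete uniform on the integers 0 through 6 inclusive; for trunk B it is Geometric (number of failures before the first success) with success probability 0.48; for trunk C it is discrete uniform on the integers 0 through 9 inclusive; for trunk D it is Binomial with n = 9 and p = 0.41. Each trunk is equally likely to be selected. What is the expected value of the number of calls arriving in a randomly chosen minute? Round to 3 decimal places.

Component means — A: 3; B: 1.08333; C: 4.5; D: 3.69.
E[X] = 0.25·3 + 0.25·1.08333 + 0.25·4.5 + 0.25·3.69 = 3.06833.

3.068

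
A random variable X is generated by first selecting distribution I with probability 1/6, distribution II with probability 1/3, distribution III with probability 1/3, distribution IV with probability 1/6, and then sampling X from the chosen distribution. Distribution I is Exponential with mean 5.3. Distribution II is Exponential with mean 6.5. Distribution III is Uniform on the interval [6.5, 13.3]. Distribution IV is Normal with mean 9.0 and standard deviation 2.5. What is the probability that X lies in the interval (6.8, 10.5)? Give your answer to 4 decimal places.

Conditional on each component, P(6.8 < X < 10.5): I: 0.139286; II: 0.152472; III: 0.544118; IV: 0.536317.
By total probability, P(6.8 < X < 10.5) = 0.166667·0.139286 + 0.333333·0.152472 + 0.333333·0.544118 + 0.166667·0.536317 = 0.344797.

0.3448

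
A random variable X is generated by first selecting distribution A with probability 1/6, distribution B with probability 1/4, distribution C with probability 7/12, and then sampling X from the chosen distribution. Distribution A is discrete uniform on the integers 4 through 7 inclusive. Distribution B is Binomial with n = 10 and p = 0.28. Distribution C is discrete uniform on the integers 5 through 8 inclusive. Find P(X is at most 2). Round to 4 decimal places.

0.1095

Conditional on each component, P(X ≤ 2): A: 0; B: 0.437829; C: 0.
By total probability, P(X ≤ 2) = 0.166667·0 + 0.25·0.437829 + 0.583333·0 = 0.109457.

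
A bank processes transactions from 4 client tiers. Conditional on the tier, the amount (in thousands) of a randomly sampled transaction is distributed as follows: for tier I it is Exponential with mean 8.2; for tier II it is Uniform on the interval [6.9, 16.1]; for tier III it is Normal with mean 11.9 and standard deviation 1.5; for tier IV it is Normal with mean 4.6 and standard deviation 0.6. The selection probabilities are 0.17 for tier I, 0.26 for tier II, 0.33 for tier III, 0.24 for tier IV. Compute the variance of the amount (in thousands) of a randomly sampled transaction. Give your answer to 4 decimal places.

23.0768

Per component, I: μ=8.2, E[X²]=134.48; II: μ=11.5, E[X²]=139.303; III: μ=11.9, E[X²]=143.86; IV: μ=4.6, E[X²]=21.52.
E[X] = 0.17·8.2 + 0.26·11.5 + 0.33·11.9 + 0.24·4.6 = 9.415.
E[X²] = 0.17·134.48 + 0.26·139.303 + 0.33·143.86 + 0.24·21.52 = 111.719.
Var(X) = E[X²] − (E[X])² = 111.719 − 88.6422 = 23.0768.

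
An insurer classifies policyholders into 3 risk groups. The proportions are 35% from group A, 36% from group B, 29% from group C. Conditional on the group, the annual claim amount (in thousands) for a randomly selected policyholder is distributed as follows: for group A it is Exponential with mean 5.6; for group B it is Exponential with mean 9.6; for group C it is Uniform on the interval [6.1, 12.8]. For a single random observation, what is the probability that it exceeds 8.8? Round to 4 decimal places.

0.3898

Conditional on each group, P(X > 8.8): A: 0.207748; B: 0.39985; C: 0.597015.
By total probability, P(X > 8.8) = 0.35·0.207748 + 0.36·0.39985 + 0.29·0.597015 = 0.389792.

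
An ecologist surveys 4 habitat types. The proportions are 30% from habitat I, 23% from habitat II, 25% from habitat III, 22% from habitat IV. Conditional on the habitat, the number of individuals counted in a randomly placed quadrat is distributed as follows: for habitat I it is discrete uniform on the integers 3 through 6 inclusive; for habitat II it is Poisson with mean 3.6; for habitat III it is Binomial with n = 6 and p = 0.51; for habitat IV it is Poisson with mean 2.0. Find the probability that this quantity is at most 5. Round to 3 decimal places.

Conditional on each habitat, P(X ≤ 5): I: 0.75; II: 0.844119; III: 0.982404; IV: 0.983436.
By total probability, P(X ≤ 5) = 0.3·0.75 + 0.23·0.844119 + 0.25·0.982404 + 0.22·0.983436 = 0.881104.

0.881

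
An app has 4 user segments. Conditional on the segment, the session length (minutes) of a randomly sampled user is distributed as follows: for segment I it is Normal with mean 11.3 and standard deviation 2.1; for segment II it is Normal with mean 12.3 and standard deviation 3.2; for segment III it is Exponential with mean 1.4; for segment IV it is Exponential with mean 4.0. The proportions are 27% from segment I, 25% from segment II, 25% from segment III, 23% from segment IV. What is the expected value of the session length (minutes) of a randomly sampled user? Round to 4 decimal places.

Component means — I: 11.3; II: 12.3; III: 1.4; IV: 4.
E[X] = 0.27·11.3 + 0.25·12.3 + 0.25·1.4 + 0.23·4 = 7.396.

7.3960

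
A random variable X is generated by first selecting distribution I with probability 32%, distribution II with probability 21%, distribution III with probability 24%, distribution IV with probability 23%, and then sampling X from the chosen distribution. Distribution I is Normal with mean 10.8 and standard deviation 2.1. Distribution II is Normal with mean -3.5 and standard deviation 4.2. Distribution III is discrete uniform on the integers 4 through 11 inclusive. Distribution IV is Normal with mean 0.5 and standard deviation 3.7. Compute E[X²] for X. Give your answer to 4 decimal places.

62.9791

For each component E[X²] = Var + (mean)², giving I: 121.05; II: 29.89; III: 61.5; IV: 13.94.
Overall E[X²] = 0.32·121.05 + 0.21·29.89 + 0.24·61.5 + 0.23·13.94 = 62.9791.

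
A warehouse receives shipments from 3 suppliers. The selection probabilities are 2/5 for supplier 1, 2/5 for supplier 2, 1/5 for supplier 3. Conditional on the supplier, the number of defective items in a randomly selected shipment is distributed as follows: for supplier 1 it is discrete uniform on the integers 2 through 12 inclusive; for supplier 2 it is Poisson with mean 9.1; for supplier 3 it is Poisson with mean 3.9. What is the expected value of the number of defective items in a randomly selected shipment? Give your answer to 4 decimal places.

7.2200

Component means — 1: 7; 2: 9.1; 3: 3.9.
E[X] = 0.4·7 + 0.4·9.1 + 0.2·3.9 = 7.22.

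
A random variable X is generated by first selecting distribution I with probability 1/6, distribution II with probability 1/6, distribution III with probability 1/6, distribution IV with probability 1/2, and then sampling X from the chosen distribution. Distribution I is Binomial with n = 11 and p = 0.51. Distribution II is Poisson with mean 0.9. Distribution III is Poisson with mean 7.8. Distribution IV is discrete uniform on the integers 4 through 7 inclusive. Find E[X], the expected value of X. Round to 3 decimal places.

Component means — I: 5.61; II: 0.9; III: 7.8; IV: 5.5.
E[X] = 0.166667·5.61 + 0.166667·0.9 + 0.166667·7.8 + 0.5·5.5 = 5.135.

5.135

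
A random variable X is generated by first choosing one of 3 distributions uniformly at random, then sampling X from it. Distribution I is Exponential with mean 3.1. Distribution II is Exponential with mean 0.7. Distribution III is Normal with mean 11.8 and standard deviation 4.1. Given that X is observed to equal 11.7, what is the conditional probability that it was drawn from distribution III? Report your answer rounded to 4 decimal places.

Likelihoods f(11.7 | ·): I: 0.00740503; II: 7.87009e-08; III: 0.0972741.
Posterior ∝ prior × likelihood. Numerator for III: 0.333333·0.0972741 = 0.0324247.
Normalizing constant: 0.333333·0.00740503 + 0.333333·7.87009e-08 + 0.333333·0.0972741 = 0.0348931.
P(III | observation) = 0.0324247 / 0.0348931 = 0.929259.

0.9293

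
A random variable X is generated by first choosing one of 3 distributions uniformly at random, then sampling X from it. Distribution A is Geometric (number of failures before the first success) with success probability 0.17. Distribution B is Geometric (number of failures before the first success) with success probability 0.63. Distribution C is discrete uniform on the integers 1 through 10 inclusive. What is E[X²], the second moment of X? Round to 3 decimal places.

30.778

For each component E[X²] = Var + (mean)², giving A: 52.5571; B: 1.27715; C: 38.5.
Overall E[X²] = 0.333333·52.5571 + 0.333333·1.27715 + 0.333333·38.5 = 30.7781.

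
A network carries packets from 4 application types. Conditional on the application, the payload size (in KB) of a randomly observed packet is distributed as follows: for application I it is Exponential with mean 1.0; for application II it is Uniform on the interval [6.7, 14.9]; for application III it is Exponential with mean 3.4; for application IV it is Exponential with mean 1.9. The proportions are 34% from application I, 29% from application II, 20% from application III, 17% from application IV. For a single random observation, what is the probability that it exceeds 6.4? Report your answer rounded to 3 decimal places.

Conditional on each application, P(X > 6.4): I: 0.00166156; II: 1; III: 0.152231; IV: 0.034444.
By total probability, P(X > 6.4) = 0.34·0.00166156 + 0.29·1 + 0.2·0.152231 + 0.17·0.034444 = 0.326867.

0.327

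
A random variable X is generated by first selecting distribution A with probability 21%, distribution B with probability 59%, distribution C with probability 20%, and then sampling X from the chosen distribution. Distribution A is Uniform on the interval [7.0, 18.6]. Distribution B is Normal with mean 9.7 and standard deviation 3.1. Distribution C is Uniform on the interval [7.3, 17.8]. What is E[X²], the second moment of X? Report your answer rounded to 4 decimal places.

131.2822

For each component E[X²] = Var + (mean)², giving A: 175.053; B: 103.7; C: 166.69.
Overall E[X²] = 0.21·175.053 + 0.59·103.7 + 0.2·166.69 = 131.282.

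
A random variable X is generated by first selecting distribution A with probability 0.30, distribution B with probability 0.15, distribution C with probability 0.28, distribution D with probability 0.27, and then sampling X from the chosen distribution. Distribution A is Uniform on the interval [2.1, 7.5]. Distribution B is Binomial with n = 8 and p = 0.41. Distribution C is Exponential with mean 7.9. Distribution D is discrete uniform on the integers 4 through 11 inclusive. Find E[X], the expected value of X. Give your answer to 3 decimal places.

6.169

Component means — A: 4.8; B: 3.28; C: 7.9; D: 7.5.
E[X] = 0.3·4.8 + 0.15·3.28 + 0.28·7.9 + 0.27·7.5 = 6.169.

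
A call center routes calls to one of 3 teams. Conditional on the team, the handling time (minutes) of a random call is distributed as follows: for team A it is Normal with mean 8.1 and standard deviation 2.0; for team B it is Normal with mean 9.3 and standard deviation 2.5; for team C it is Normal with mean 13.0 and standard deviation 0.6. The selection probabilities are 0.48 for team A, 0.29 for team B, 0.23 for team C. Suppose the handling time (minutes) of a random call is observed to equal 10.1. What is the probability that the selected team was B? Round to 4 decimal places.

0.4309

Likelihoods f(10.1 | ·): A: 0.120985; B: 0.151612; C: 5.62287e-06.
Posterior ∝ prior × likelihood. Numerator for B: 0.29·0.151612 = 0.0439675.
Normalizing constant: 0.48·0.120985 + 0.29·0.151612 + 0.23·5.62287e-06 = 0.102042.
P(B | observation) = 0.0439675 / 0.102042 = 0.430878.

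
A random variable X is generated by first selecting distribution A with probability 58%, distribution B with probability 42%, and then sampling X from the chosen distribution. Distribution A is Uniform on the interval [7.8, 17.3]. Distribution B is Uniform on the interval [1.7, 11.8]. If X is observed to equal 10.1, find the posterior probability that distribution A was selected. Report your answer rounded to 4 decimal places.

0.5948

Likelihoods f(10.1 | ·): A: 0.105263; B: 0.0990099.
Posterior ∝ prior × likelihood. Numerator for A: 0.58·0.105263 = 0.0610526.
Normalizing constant: 0.58·0.105263 + 0.42·0.0990099 = 0.102637.
P(A | observation) = 0.0610526 / 0.102637 = 0.594842.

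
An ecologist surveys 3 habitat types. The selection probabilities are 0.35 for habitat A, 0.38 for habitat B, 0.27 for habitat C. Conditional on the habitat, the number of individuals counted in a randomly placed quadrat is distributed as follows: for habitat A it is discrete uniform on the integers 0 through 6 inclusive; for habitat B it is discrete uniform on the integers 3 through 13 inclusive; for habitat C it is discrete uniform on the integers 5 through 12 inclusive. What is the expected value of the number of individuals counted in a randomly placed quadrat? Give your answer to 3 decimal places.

6.385

Component means — A: 3; B: 8; C: 8.5.
E[X] = 0.35·3 + 0.38·8 + 0.27·8.5 = 6.385.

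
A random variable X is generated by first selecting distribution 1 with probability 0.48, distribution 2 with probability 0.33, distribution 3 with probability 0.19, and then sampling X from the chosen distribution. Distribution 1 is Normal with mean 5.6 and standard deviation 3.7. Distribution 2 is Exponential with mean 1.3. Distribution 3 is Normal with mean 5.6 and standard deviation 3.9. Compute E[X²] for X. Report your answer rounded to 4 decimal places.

For each component E[X²] = Var + (mean)², giving 1: 45.05; 2: 3.38; 3: 46.57.
Overall E[X²] = 0.48·45.05 + 0.33·3.38 + 0.19·46.57 = 31.5877.

31.5877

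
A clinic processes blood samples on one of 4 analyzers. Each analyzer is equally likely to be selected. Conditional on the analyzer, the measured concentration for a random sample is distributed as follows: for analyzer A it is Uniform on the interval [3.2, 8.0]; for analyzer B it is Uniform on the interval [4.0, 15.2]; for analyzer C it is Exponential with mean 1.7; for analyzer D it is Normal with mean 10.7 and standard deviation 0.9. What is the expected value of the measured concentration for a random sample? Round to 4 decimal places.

Component means — A: 5.6; B: 9.6; C: 1.7; D: 10.7.
E[X] = 0.25·5.6 + 0.25·9.6 + 0.25·1.7 + 0.25·10.7 = 6.9.

6.9000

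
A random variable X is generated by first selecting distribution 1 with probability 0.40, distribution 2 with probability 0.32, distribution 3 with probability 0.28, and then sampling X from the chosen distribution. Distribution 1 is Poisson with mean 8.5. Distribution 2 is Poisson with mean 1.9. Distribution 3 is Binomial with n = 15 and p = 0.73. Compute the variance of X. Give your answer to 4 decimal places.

Per component, 1: μ=8.5, E[X²]=80.75; 2: μ=1.9, E[X²]=5.51; 3: μ=10.95, E[X²]=122.859.
E[X] = 0.4·8.5 + 0.32·1.9 + 0.28·10.95 = 7.074.
E[X²] = 0.4·80.75 + 0.32·5.51 + 0.28·122.859 = 68.4637.
Var(X) = E[X²] − (E[X])² = 68.4637 − 50.0415 = 18.4222.

18.4222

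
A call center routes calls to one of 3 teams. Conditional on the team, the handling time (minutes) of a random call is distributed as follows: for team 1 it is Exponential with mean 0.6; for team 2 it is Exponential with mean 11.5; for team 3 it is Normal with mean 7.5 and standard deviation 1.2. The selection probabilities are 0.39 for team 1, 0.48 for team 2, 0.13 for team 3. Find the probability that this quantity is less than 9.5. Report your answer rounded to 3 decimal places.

Conditional on each team, P(X < 9.5): 1: 1; 2: 0.562241; 3: 0.95221.
By total probability, P(X < 9.5) = 0.39·1 + 0.48·0.562241 + 0.13·0.95221 = 0.783663.

0.784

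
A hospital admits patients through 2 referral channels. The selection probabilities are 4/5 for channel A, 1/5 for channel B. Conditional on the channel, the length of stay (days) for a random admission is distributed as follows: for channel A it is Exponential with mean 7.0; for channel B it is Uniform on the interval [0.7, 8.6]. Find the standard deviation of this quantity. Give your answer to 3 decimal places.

Per component, A: μ=7, E[X²]=98; B: μ=4.65, E[X²]=26.8233.
E[X] = 0.8·7 + 0.2·4.65 = 6.53.
E[X²] = 0.8·98 + 0.2·26.8233 = 83.7647.
Var(X) = E[X²] − (E[X])² = 83.7647 − 42.6409 = 41.1238.
SD(X) = √41.1238 = 6.41278.

6.413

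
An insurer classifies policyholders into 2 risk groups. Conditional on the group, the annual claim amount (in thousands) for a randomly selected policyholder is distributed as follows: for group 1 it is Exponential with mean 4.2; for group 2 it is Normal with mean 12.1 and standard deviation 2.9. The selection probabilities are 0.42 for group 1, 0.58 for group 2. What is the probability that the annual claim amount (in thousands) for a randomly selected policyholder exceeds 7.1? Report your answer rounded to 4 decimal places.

0.6329

Conditional on each group, P(X > 7.1): 1: 0.184432; 2: 0.957659.
By total probability, P(X > 7.1) = 0.42·0.184432 + 0.58·0.957659 = 0.632903.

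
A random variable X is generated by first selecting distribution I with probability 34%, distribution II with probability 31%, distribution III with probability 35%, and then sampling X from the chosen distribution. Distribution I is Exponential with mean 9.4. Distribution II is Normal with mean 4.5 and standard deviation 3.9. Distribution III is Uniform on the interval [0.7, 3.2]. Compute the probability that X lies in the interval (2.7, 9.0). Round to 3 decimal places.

0.366

Conditional on each component, P(2.7 < X < 9.0): I: 0.366464; II: 0.553512; III: 0.2.
By total probability, P(2.7 < X < 9.0) = 0.34·0.366464 + 0.31·0.553512 + 0.35·0.2 = 0.366187.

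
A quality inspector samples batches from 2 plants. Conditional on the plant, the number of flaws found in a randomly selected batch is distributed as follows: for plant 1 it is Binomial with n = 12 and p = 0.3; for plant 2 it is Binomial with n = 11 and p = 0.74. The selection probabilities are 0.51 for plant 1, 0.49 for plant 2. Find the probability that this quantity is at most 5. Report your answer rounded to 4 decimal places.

Conditional on each plant, P(X ≤ 5): 1: 0.882151; 2: 0.041189.
By total probability, P(X ≤ 5) = 0.51·0.882151 + 0.49·0.041189 = 0.47008.

0.4701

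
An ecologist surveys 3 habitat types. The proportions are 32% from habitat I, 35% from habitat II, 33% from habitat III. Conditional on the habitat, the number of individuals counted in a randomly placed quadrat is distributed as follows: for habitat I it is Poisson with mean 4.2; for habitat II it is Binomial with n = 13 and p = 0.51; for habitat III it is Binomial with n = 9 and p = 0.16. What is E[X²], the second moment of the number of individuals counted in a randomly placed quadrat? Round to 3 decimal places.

For each component E[X²] = Var + (mean)², giving I: 21.84; II: 47.2056; III: 3.2832.
Overall E[X²] = 0.32·21.84 + 0.35·47.2056 + 0.33·3.2832 = 24.5942.

24.594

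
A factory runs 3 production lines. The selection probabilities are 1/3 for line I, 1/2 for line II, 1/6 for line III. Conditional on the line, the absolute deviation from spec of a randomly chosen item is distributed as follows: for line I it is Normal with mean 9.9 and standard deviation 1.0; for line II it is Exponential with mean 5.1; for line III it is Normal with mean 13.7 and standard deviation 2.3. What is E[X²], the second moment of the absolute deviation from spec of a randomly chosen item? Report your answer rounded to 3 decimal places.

For each component E[X²] = Var + (mean)², giving I: 99.01; II: 52.02; III: 192.98.
Overall E[X²] = 0.333333·99.01 + 0.5·52.02 + 0.166667·192.98 = 91.1767.

91.177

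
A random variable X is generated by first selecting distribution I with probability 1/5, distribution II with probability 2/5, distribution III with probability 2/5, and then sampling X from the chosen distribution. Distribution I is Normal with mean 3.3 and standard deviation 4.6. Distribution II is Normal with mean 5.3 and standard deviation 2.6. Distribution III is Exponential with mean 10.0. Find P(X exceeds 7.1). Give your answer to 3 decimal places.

0.335

Conditional on each component, P(X > 7.1): I: 0.204377; II: 0.244372; III: 0.491644.
By total probability, P(X > 7.1) = 0.2·0.204377 + 0.4·0.244372 + 0.4·0.491644 = 0.335282.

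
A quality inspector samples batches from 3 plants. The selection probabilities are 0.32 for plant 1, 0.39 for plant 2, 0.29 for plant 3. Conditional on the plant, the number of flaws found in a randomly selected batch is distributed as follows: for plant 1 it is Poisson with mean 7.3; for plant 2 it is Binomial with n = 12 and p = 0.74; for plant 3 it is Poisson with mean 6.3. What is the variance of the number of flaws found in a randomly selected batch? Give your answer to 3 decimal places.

6.221

Per component, 1: μ=7.3, E[X²]=60.59; 2: μ=8.88, E[X²]=81.1632; 3: μ=6.3, E[X²]=45.99.
E[X] = 0.32·7.3 + 0.39·8.88 + 0.29·6.3 = 7.6262.
E[X²] = 0.32·60.59 + 0.39·81.1632 + 0.29·45.99 = 64.3795.
Var(X) = E[X²] − (E[X])² = 64.3795 − 58.1589 = 6.22062.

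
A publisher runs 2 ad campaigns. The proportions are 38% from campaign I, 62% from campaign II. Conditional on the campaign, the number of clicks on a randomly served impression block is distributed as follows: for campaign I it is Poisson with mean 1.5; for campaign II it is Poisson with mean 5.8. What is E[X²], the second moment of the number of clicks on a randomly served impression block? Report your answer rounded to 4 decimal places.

For each component E[X²] = Var + (mean)², giving I: 3.75; II: 39.44.
Overall E[X²] = 0.38·3.75 + 0.62·39.44 = 25.8778.

25.8778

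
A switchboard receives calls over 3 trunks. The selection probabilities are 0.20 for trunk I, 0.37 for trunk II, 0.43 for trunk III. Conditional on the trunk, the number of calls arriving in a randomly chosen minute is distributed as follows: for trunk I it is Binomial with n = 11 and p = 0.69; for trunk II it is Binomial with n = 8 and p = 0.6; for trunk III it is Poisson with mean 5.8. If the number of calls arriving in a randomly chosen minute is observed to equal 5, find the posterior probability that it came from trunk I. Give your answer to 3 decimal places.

0.069

Likelihoods P(X=5 | ·): I: 0.0641295; II: 0.278692; III: 0.165596.
Posterior ∝ prior × likelihood. Numerator for I: 0.2·0.0641295 = 0.0128259.
Normalizing constant: 0.2·0.0641295 + 0.37·0.278692 + 0.43·0.165596 = 0.187148.
P(I | observation) = 0.0128259 / 0.187148 = 0.0685333.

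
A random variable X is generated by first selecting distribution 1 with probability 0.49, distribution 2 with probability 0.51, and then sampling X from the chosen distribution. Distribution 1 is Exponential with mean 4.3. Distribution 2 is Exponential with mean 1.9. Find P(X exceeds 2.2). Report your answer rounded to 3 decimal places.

Conditional on each component, P(X > 2.2): 1: 0.599519; 2: 0.314147.
By total probability, P(X > 2.2) = 0.49·0.599519 + 0.51·0.314147 = 0.453979.

0.454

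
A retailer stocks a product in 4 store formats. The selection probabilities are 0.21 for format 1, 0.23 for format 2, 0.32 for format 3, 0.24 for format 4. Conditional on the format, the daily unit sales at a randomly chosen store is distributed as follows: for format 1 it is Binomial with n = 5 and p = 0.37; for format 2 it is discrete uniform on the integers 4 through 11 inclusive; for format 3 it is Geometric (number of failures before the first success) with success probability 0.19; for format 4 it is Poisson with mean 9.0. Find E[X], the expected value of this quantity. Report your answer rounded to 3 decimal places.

Component means — 1: 1.85; 2: 7.5; 3: 4.26316; 4: 9.
E[X] = 0.21·1.85 + 0.23·7.5 + 0.32·4.26316 + 0.24·9 = 5.63771.

5.638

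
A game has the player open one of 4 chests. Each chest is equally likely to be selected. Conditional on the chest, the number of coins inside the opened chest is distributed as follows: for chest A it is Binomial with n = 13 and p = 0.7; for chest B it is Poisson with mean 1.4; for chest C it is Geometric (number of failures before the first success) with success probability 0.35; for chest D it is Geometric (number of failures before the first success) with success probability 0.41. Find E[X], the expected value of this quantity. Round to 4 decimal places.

Component means — A: 9.1; B: 1.4; C: 1.85714; D: 1.43902.
E[X] = 0.25·9.1 + 0.25·1.4 + 0.25·1.85714 + 0.25·1.43902 = 3.44904.

3.4490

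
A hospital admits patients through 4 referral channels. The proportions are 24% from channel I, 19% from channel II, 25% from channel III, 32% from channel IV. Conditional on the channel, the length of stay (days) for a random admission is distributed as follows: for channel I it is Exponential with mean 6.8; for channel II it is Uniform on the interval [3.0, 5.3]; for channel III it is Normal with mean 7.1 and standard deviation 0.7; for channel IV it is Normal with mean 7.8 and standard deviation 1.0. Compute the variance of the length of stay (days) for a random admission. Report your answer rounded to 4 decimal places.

13.2889

Per component, I: μ=6.8, E[X²]=92.48; II: μ=4.15, E[X²]=17.6633; III: μ=7.1, E[X²]=50.9; IV: μ=7.8, E[X²]=61.84.
E[X] = 0.24·6.8 + 0.19·4.15 + 0.25·7.1 + 0.32·7.8 = 6.6915.
E[X²] = 0.24·92.48 + 0.19·17.6633 + 0.25·50.9 + 0.32·61.84 = 58.065.
Var(X) = E[X²] − (E[X])² = 58.065 − 44.7762 = 13.2889.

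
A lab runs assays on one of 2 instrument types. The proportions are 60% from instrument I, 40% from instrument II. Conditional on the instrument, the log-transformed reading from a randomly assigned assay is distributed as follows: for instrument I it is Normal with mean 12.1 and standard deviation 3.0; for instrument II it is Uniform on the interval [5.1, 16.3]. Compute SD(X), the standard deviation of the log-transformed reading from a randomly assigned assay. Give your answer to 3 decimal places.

Per component, I: μ=12.1, E[X²]=155.41; II: μ=10.7, E[X²]=124.943.
E[X] = 0.6·12.1 + 0.4·10.7 = 11.54.
E[X²] = 0.6·155.41 + 0.4·124.943 = 143.223.
Var(X) = E[X²] − (E[X])² = 143.223 − 133.172 = 10.0517.
SD(X) = √10.0517 = 3.17045.

3.170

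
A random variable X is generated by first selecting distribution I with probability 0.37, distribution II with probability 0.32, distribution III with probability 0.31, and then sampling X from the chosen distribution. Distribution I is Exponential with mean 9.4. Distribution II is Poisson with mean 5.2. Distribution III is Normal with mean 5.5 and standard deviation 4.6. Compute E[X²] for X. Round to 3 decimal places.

For each component E[X²] = Var + (mean)², giving I: 176.72; II: 32.24; III: 51.41.
Overall E[X²] = 0.37·176.72 + 0.32·32.24 + 0.31·51.41 = 91.6403.

91.640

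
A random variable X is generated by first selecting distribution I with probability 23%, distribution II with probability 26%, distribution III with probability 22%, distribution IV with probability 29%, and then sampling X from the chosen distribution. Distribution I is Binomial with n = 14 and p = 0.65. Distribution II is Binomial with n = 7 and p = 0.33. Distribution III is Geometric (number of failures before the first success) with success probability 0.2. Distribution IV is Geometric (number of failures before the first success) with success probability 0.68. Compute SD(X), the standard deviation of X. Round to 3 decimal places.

3.999

Per component, I: μ=9.1, E[X²]=85.995; II: μ=2.31, E[X²]=6.8838; III: μ=4, E[X²]=36; IV: μ=0.470588, E[X²]=0.913495.
E[X] = 0.23·9.1 + 0.26·2.31 + 0.22·4 + 0.29·0.470588 = 3.71007.
E[X²] = 0.23·85.995 + 0.26·6.8838 + 0.22·36 + 0.29·0.913495 = 29.7536.
Var(X) = E[X²] − (E[X])² = 29.7536 − 13.7646 = 15.9889.
SD(X) = √15.9889 = 3.99862.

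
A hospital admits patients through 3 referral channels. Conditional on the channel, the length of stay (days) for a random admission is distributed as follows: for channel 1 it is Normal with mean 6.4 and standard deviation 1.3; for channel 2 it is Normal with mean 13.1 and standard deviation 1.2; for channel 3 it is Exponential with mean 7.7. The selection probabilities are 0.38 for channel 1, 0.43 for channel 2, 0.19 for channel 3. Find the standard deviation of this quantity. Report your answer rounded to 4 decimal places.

Per component, 1: μ=6.4, E[X²]=42.65; 2: μ=13.1, E[X²]=173.05; 3: μ=7.7, E[X²]=118.58.
E[X] = 0.38·6.4 + 0.43·13.1 + 0.19·7.7 = 9.528.
E[X²] = 0.38·42.65 + 0.43·173.05 + 0.19·118.58 = 113.149.
Var(X) = E[X²] − (E[X])² = 113.149 − 90.7828 = 22.3659.
SD(X) = √22.3659 = 4.72926.

4.7293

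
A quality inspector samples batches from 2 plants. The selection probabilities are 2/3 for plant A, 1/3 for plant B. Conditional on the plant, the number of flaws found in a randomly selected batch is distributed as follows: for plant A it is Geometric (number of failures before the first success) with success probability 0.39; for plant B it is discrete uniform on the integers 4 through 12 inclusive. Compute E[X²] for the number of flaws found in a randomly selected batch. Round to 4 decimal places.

27.8602

For each component E[X²] = Var + (mean)², giving A: 6.45694; B: 70.6667.
Overall E[X²] = 0.666667·6.45694 + 0.333333·70.6667 = 27.8602.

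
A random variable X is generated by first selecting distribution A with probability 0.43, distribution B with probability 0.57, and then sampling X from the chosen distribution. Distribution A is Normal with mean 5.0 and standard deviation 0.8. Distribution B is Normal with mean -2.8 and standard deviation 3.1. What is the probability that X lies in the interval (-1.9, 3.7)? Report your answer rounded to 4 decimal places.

Conditional on each component, P(-1.9 < X < 3.7): A: 0.0520813; B: 0.367778.
By total probability, P(-1.9 < X < 3.7) = 0.43·0.0520813 + 0.57·0.367778 = 0.232028.

0.2320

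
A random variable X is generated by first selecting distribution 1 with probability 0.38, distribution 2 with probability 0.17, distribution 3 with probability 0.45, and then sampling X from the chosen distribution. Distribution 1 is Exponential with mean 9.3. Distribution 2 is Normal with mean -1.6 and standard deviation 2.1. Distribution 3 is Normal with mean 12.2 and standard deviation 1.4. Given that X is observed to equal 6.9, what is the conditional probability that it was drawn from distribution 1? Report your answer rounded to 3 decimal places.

Likelihoods f(6.9 | ·): 1: 0.0512034; 2: 5.26162e-05; 3: 0.000220144.
Posterior ∝ prior × likelihood. Numerator for 1: 0.38·0.0512034 = 0.0194573.
Normalizing constant: 0.38·0.0512034 + 0.17·5.26162e-05 + 0.45·0.000220144 = 0.0195653.
P(1 | observation) = 0.0194573 / 0.0195653 = 0.99448.

0.994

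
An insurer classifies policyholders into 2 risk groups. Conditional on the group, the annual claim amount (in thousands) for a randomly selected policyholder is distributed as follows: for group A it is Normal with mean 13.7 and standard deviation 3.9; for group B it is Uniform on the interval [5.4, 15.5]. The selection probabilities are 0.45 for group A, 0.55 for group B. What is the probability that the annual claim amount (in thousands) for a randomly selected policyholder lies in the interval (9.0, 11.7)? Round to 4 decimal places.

0.2325

Conditional on each group, P(9.0 < X < 11.7): A: 0.189962; B: 0.267327.
By total probability, P(9.0 < X < 11.7) = 0.45·0.189962 + 0.55·0.267327 = 0.232512.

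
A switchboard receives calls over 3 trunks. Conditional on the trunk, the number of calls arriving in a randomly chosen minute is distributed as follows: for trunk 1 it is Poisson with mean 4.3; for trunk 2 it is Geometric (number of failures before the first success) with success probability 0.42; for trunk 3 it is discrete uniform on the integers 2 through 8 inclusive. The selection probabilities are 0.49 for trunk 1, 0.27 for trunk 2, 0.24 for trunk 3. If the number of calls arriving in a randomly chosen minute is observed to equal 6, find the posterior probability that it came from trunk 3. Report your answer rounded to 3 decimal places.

Likelihoods P(X=6 | ·): 1: 0.119127; 2: 0.0159889; 3: 0.142857.
Posterior ∝ prior × likelihood. Numerator for 3: 0.24·0.142857 = 0.0342857.
Normalizing constant: 0.49·0.119127 + 0.27·0.0159889 + 0.24·0.142857 = 0.0969752.
P(3 | observation) = 0.0342857 / 0.0969752 = 0.353551.

0.354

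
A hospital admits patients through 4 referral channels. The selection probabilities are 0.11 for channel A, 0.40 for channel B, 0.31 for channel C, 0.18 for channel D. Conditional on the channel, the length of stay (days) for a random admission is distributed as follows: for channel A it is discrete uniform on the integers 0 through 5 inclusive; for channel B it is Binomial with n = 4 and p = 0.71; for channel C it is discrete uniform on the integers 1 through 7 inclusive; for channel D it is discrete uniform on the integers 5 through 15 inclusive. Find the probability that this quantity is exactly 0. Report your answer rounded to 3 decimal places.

0.021

Conditional on each channel, P(X = 0): A: 0.166667; B: 0.00707281; C: 0; D: 0.
By total probability, P(X = 0) = 0.11·0.166667 + 0.4·0.00707281 + 0.31·0 + 0.18·0 = 0.0211625.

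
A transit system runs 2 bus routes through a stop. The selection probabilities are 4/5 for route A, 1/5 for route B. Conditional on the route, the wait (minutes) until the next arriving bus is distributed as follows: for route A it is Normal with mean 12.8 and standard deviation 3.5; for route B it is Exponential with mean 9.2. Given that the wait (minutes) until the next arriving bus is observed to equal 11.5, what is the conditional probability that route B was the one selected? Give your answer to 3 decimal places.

0.068

Likelihoods f(11.5 | ·): A: 0.106386; B: 0.0311418.
Posterior ∝ prior × likelihood. Numerator for B: 0.2·0.0311418 = 0.00622837.
Normalizing constant: 0.8·0.106386 + 0.2·0.0311418 = 0.0913372.
P(B | observation) = 0.00622837 / 0.0913372 = 0.0681909.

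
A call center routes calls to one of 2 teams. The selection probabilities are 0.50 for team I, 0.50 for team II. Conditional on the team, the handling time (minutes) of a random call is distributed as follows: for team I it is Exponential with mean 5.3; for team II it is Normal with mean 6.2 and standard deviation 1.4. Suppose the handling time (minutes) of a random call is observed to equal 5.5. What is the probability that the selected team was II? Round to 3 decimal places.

Likelihoods f(5.5 | ·): I: 0.0668407; II: 0.251475.
Posterior ∝ prior × likelihood. Numerator for II: 0.5·0.251475 = 0.125738.
Normalizing constant: 0.5·0.0668407 + 0.5·0.251475 = 0.159158.
P(II | observation) = 0.125738 / 0.159158 = 0.790018.

0.790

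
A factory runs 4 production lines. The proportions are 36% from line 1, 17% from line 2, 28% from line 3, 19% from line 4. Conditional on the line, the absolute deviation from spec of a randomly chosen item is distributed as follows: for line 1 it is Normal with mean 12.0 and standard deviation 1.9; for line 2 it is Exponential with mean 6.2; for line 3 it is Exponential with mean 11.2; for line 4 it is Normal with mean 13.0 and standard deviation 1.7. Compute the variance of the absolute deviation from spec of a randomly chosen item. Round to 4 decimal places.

48.5543

Per component, 1: μ=12, E[X²]=147.61; 2: μ=6.2, E[X²]=76.88; 3: μ=11.2, E[X²]=250.88; 4: μ=13, E[X²]=171.89.
E[X] = 0.36·12 + 0.17·6.2 + 0.28·11.2 + 0.19·13 = 10.98.
E[X²] = 0.36·147.61 + 0.17·76.88 + 0.28·250.88 + 0.19·171.89 = 169.115.
Var(X) = E[X²] − (E[X])² = 169.115 − 120.56 = 48.5543.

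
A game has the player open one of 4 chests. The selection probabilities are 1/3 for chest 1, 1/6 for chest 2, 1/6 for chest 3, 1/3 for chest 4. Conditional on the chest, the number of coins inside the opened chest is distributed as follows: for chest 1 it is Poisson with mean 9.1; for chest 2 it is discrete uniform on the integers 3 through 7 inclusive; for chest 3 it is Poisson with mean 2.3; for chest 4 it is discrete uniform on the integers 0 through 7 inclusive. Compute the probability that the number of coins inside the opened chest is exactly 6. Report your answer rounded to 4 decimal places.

Conditional on each chest, P(X = 6): 1: 0.0880716; 2: 0.2; 3: 0.0206138; 4: 0.125.
By total probability, P(X = 6) = 0.333333·0.0880716 + 0.166667·0.2 + 0.166667·0.0206138 + 0.333333·0.125 = 0.107793.

0.1078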